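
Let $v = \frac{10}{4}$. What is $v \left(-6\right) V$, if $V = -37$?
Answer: $555$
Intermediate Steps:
$v = \frac{5}{2}$ ($v = 10 \cdot \frac{1}{4} = \frac{5}{2} \approx 2.5$)
$v \left(-6\right) V = \frac{5}{2} \left(-6\right) \left(-37\right) = \left(-15\right) \left(-37\right) = 555$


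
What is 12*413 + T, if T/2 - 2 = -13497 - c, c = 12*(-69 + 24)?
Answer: -20954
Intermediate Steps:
c = -540 (c = 12*(-45) = -540)
T = -25910 (T = 4 + 2*(-13497 - 1*(-540)) = 4 + 2*(-13497 + 540) = 4 + 2*(-12957) = 4 - 25914 = -25910)
12*413 + T = 12*413 - 25910 = 4956 - 25910 = -20954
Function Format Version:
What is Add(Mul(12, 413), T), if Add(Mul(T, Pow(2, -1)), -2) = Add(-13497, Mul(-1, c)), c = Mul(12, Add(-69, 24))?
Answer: -20954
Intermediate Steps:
c = -540 (c = Mul(12, -45) = -540)
T = -25910 (T = Add(4, Mul(2, Add(-13497, Mul(-1, -540)))) = Add(4, Mul(2, Add(-13497, 540))) = Add(4, Mul(2, -12957)) = Add(4, -25914) = -25910)
Add(Mul(12, 413), T) = Add(Mul(12, 413), -25910) = Add(4956, -25910) = -20954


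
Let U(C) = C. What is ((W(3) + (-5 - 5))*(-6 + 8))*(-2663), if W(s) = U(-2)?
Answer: 63912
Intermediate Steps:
W(s) = -2
((W(3) + (-5 - 5))*(-6 + 8))*(-2663) = ((-2 + (-5 - 5))*(-6 + 8))*(-2663) = ((-2 - 10)*2)*(-2663) = -12*2*(-2663) = -24*(-2663) = 63912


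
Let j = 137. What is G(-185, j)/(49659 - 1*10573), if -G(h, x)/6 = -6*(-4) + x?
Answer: -483/19543 ≈ -0.024715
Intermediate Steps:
G(h, x) = -144 - 6*x (G(h, x) = -6*(-6*(-4) + x) = -6*(24 + x) = -144 - 6*x)
G(-185, j)/(49659 - 1*10573) = (-144 - 6*137)/(49659 - 1*10573) = (-144 - 822)/(49659 - 10573) = -966/39086 = -966*1/39086 = -483/19543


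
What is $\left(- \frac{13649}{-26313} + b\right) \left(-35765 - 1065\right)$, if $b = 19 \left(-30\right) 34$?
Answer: $\frac{18780806277530}{26313} \approx 7.1375 \cdot 10^{8}$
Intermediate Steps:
$b = -19380$ ($b = \left(-570\right) 34 = -19380$)
$\left(- \frac{13649}{-26313} + b\right) \left(-35765 - 1065\right) = \left(- \frac{13649}{-26313} - 19380\right) \left(-35765 - 1065\right) = \left(\left(-13649\right) \left(- \frac{1}{26313}\right) - 19380\right) \left(-36830\right) = \left(\frac{13649}{26313} - 19380\right) \left(-36830\right) = \left(- \frac{509932291}{26313}\right) \left(-36830\right) = \frac{18780806277530}{26313}$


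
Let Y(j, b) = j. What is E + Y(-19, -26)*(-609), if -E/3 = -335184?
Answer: 1017123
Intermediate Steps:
E = 1005552 (E = -3*(-335184) = 1005552)
E + Y(-19, -26)*(-609) = 1005552 - 19*(-609) = 1005552 + 11571 = 1017123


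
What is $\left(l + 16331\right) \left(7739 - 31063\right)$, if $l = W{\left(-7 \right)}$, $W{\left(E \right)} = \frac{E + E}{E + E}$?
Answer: $-380927568$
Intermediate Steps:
$W{\left(E \right)} = 1$ ($W{\left(E \right)} = \frac{2 E}{2 E} = 2 E \frac{1}{2 E} = 1$)
$l = 1$
$\left(l + 16331\right) \left(7739 - 31063\right) = \left(1 + 16331\right) \left(7739 - 31063\right) = 16332 \left(-23324\right) = -380927568$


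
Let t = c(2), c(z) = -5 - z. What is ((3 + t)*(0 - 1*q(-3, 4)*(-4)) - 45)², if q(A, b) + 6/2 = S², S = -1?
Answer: 169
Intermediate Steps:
q(A, b) = -2 (q(A, b) = -3 + (-1)² = -3 + 1 = -2)
t = -7 (t = -5 - 1*2 = -5 - 2 = -7)
((3 + t)*(0 - 1*q(-3, 4)*(-4)) - 45)² = ((3 - 7)*(0 - 1*(-2)*(-4)) - 45)² = (-4*(0 - (-2)*(-4)) - 45)² = (-4*(0 - 1*8) - 45)² = (-4*(0 - 8) - 45)² = (-4*(-8) - 45)² = (32 - 45)² = (-13)² = 169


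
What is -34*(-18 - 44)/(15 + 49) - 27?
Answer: 95/16 ≈ 5.9375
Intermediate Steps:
-34*(-18 - 44)/(15 + 49) - 27 = -(-2108)/64 - 27 = -34*(-31/32) - 27 = 527/16 - 27 = 95/16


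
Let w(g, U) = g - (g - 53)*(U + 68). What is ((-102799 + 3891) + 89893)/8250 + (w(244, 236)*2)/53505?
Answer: -19151701/5885550 ≈ -3.2540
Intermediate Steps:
w(g, U) = g - (-53 + g)*(68 + U)
((-102799 + 3891) + 89893)/8250 + (w(244, 236)*2)/53505 = ((-102799 + 3891) + 89893)/8250 + ((3604 - 67*244 + 53*236 - 1*236*244)*2)/53505 = (-98908 + 89893)*(1/8250) + ((3604 - 16348 + 12508 - 57584)*2)*(1/53505) = -9015*1/8250 - 57820*2*(1/53505) = -601/550 - 115640*1/53505 = -601/550 - 23128/10701 = -19151701/5885550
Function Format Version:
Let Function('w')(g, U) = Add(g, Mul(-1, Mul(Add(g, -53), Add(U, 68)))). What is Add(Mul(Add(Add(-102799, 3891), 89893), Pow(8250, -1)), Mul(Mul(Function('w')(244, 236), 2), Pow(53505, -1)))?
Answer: Rational(-19151701, 5885550) ≈ -3.2540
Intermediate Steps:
Function('w')(g, U) = Add(g, Mul(-1, Add(-53, g), Add(68, U))) (Function('w')(g, U) = Add(g, Mul(-1, Mul(Add(-53, g), Add(68, U)))) = Add(g, Mul(-1, Add(-53, g), Add(68, U))))
Add(Mul(Add(Add(-102799, 3891), 89893), Pow(8250, -1)), Mul(Mul(Function('w')(244, 236), 2), Pow(53505, -1))) = Add(Mul(Add(Add(-102799, 3891), 89893), Pow(8250, -1)), Mul(Mul(Add(3604, Mul(-67, 244), Mul(53, 236), Mul(-1, 236, 244)), 2), Pow(53505, -1))) = Add(Mul(Add(-98908, 89893), Rational(1, 8250)), Mul(Mul(Add(3604, -16348, 12508, -57584), 2), Rational(1, 53505))) = Add(Mul(-9015, Rational(1, 8250)), Mul(Mul(-57820, 2), Rational(1, 53505))) = Add(Rational(-601, 550), Mul(-115640, Rational(1, 53505))) = Add(Rational(-601, 550), Rational(-23128, 10701)) = Rational(-19151701, 5885550)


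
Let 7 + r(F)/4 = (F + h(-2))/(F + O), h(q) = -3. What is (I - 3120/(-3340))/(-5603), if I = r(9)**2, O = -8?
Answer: -2828/935701 ≈ -0.0030223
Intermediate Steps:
r(F) = -28 + 4*(-3 + F)/(-8 + F) (r(F) = -28 + 4*((F - 3)/(F - 8)) = -28 + 4*((-3 + F)/(-8 + F)) = -28 + 4*(-3 + F)/(-8 + F))
I = 16 (I = (4*(53 - 6*9)/(-8 + 9))**2 = (4*(53 - 54)/1)**2 = (4*1*(-1))**2 = (-4)**2 = 16)
(I - 3120/(-3340))/(-5603) = (16 - 3120/(-3340))/(-5603) = (16 - 3120*(-1)/3340)*(-1/5603) = (16 - 1*(-156/167))*(-1/5603) = (16 + 156/167)*(-1/5603) = (2828/167)*(-1/5603) = -2828/935701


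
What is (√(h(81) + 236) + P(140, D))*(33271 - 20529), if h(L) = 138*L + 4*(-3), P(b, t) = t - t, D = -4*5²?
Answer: 12742*√11402 ≈ 1.3606e+6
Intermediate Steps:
D = -100 (D = -4*25 = -100)
P(b, t) = 0
h(L) = -12 + 138*L (h(L) = 138*L - 12 = -12 + 138*L)
(√(h(81) + 236) + P(140, D))*(33271 - 20529) = (√((-12 + 138*81) + 236) + 0)*(33271 - 20529) = (√((-12 + 11178) + 236) + 0)*12742 = (√(11166 + 236) + 0)*12742 = (√11402 + 0)*12742 = √11402*12742 = 12742*√11402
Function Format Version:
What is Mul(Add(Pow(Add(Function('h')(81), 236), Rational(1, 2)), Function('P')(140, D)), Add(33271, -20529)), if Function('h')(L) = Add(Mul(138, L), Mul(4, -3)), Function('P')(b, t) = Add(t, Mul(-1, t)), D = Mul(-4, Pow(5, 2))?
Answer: Mul(12742, Pow(11402, Rational(1, 2))) ≈ 1.3606e+6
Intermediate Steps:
D = -100 (D = Mul(-4, 25) = -100)
Function('P')(b, t) = 0
Function('h')(L) = Add(-12, Mul(138, L)) (Function('h')(L) = Add(Mul(138, L), -12) = Add(-12, Mul(138, L)))
Mul(Add(Pow(Add(Function('h')(81), 236), Rational(1, 2)), Function('P')(140, D)), Add(33271, -20529)) = Mul(Add(Pow(Add(Add(-12, Mul(138, 81)), 236), Rational(1, 2)), 0), Add(33271, -20529)) = Mul(Add(Pow(Add(Add(-12, 11178), 236), Rational(1, 2)), 0), 12742) = Mul(Add(Pow(Add(11166, 236), Rational(1, 2)), 0), 12742) = Mul(Add(Pow(11402, Rational(1, 2)), 0), 12742) = Mul(Pow(11402, Rational(1, 2)), 12742) = Mul(12742, Pow(11402, Rational(1, 2)))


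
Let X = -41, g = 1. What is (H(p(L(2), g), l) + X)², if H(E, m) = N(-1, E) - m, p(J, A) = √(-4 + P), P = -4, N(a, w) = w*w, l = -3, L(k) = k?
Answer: 2116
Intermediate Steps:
N(a, w) = w²
p(J, A) = 2*I*√2 (p(J, A) = √(-4 - 4) = √(-8) = 2*I*√2)
H(E, m) = E² - m
(H(p(L(2), g), l) + X)² = (((2*I*√2)² - 1*(-3)) - 41)² = ((-8 + 3) - 41)² = (-5 - 41)² = (-46)² = 2116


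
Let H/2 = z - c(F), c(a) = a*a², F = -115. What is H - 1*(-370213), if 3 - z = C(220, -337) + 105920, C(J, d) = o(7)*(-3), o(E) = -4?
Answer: 3200105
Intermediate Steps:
c(a) = a³
C(J, d) = 12 (C(J, d) = -4*(-3) = 12)
z = -105929 (z = 3 - (12 + 105920) = 3 - 1*105932 = 3 - 105932 = -105929)
H = 2829892 (H = 2*(-105929 - 1*(-115)³) = 2*(-105929 - 1*(-1520875)) = 2*(-105929 + 1520875) = 2*1414946 = 2829892)
H - 1*(-370213) = 2829892 - 1*(-370213) = 2829892 + 370213 = 3200105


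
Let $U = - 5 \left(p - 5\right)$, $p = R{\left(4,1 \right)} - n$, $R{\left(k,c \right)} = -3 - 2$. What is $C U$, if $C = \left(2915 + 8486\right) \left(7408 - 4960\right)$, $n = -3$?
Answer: $976837680$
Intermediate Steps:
$R{\left(k,c \right)} = -5$
$p = -2$ ($p = -5 - -3 = -5 + 3 = -2$)
$C = 27909648$ ($C = 11401 \cdot 2448 = 27909648$)
$U = 35$ ($U = - 5 \left(-2 - 5\right) = \left(-5\right) \left(-7\right) = 35$)
$C U = 27909648 \cdot 35 = 976837680$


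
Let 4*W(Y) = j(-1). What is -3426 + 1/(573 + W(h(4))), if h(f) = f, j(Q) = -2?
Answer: -3922768/1145 ≈ -3426.0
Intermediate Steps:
W(Y) = -½ (W(Y) = (¼)*(-2) = -½)
-3426 + 1/(573 + W(h(4))) = -3426 + 1/(573 - ½) = -3426 + 1/(1145/2) = -3426 + 2/1145 = -3922768/1145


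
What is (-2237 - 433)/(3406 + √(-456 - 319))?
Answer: -9094020/11601611 + 13350*I*√31/11601611 ≈ -0.78386 + 0.0064068*I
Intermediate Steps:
(-2237 - 433)/(3406 + √(-456 - 319)) = -2670/(3406 + √(-775)) = -2670/(3406 + 5*I*√31)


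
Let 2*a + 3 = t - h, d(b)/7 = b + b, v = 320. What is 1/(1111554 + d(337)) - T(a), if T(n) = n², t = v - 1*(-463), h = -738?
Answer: -643063090031/1116272 ≈ -5.7608e+5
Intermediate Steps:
t = 783 (t = 320 - 1*(-463) = 320 + 463 = 783)
d(b) = 14*b (d(b) = 7*(b + b) = 7*(2*b) = 14*b)
a = 759 (a = -3/2 + (783 - 1*(-738))/2 = -3/2 + (783 + 738)/2 = -3/2 + (½)*1521 = -3/2 + 1521/2 = 759)
1/(1111554 + d(337)) - T(a) = 1/(1111554 + 14*337) - 1*759² = 1/(1111554 + 4718) - 1*576081 = 1/1116272 - 576081 = -643063090031/1116272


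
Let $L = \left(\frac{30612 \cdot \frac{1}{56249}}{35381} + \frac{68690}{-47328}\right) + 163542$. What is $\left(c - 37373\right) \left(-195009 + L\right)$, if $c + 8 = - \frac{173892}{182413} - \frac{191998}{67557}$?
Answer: $\frac{13933926174343891075603031293099}{11844128966488848122544} \approx 1.1764 \cdot 10^{9}$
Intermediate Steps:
$c = - \frac{2966464354}{251495409}$ ($c = -8 - \left(\frac{173892}{182413} + \frac{191998}{67557}\right) = -8 - \frac{954501082}{251495409} = - \frac{2966464354}{251495409} \approx -11.795$)
$L = \frac{7701911367758596235}{47094811844016}$ ($L = \left(30612 \cdot \frac{1}{56249} \cdot \frac{1}{35381} + 68690 \left(- \frac{1}{47328}\right)\right) + 163542 = \left(\frac{30612}{56249} \cdot \frac{1}{35381} - \frac{34345}{23664}\right) + 163542 = \left(\frac{30612}{1990145869} - \frac{34345}{23664}\right) + 163542 = - \frac{68350835468437}{47094811844016} + 163542 = \frac{7701911367758596235}{47094811844016} \approx 1.6354 \cdot 10^{5}$)
$\left(c - 37373\right) \left(-195009 + L\right) = \left(- \frac{2966464354}{251495409} - 37373\right) \left(-195009 + \frac{7701911367758596235}{47094811844016}\right) = \left(- \frac{9402104384911}{251495409}\right) \left(- \frac{1482000795131119909}{47094811844016}\right) = \frac{13933926174343891075603031293099}{11844128966488848122544}$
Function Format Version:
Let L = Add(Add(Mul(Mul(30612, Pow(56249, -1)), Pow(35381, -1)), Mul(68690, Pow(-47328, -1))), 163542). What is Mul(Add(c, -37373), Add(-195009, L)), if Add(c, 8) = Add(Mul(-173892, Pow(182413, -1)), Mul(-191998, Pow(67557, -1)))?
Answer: Rational(13933926174343891075603031293099, 11844128966488848122544) ≈ 1.1764e+9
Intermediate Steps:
c = Rational(-2966464354, 251495409) (c = Add(-8, Add(Mul(-173892, Pow(182413, -1)), Mul(-191998, Pow(67557, -1)))) = Add(-8, Add(Mul(-173892, Rational(1, 182413)), Mul(-191998, Rational(1, 67557)))) = Add(-8, Add(Rational(-173892, 182413), Rational(-191998, 67557))) = Add(-8, Rational(-954501082, 251495409)) = Rational(-2966464354, 251495409) ≈ -11.795)
L = Rational(7701911367758596235, 47094811844016) (L = Add(Add(Mul(Mul(30612, Rational(1, 56249)), Rational(1, 35381)), Mul(68690, Rational(-1, 47328))), 163542) = Add(Add(Mul(Rational(30612, 56249), Rational(1, 35381)), Rational(-34345, 23664)), 163542) = Add(Add(Rational(30612, 1990145869), Rational(-34345, 23664)), 163542) = Add(Rational(-68350835468437, 47094811844016), 163542) = Rational(7701911367758596235, 47094811844016) ≈ 1.6354e+5)
Mul(Add(c, -37373), Add(-195009, L)) = Mul(Add(Rational(-2966464354, 251495409), -37373), Add(-195009, Rational(7701911367758596235, 47094811844016))) = Mul(Rational(-9402104384911, 251495409), Rational(-1482000795131119909, 47094811844016)) = Rational(13933926174343891075603031293099, 11844128966488848122544)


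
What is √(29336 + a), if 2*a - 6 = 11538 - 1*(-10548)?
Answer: √40382 ≈ 200.95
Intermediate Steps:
a = 11046 (a = 3 + (11538 - 1*(-10548))/2 = 3 + (11538 + 10548)/2 = 3 + (½)*22086 = 3 + 11043 = 11046)
√(29336 + a) = √(29336 + 11046) = √40382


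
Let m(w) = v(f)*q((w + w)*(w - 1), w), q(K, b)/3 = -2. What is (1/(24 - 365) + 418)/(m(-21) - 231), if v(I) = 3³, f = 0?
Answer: -142537/134013 ≈ -1.0636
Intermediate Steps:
v(I) = 27
q(K, b) = -6 (q(K, b) = 3*(-2) = -6)
m(w) = -162 (m(w) = 27*(-6) = -162)
(1/(24 - 365) + 418)/(m(-21) - 231) = (1/(24 - 365) + 418)/(-162 - 231) = (1/(-341) + 418)/(-393) = (-1/341 + 418)*(-1/393) = (142537/341)*(-1/393) = -142537/134013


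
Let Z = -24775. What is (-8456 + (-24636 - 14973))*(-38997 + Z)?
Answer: 3065201180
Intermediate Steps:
(-8456 + (-24636 - 14973))*(-38997 + Z) = (-8456 + (-24636 - 14973))*(-38997 - 24775) = (-8456 - 39609)*(-63772) = -48065*(-63772) = 3065201180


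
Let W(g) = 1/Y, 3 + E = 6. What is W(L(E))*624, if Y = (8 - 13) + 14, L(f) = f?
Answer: 208/3 ≈ 69.333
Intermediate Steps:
E = 3 (E = -3 + 6 = 3)
Y = 9 (Y = -5 + 14 = 9)
W(g) = ⅑ (W(g) = 1/9 = ⅑)
W(L(E))*624 = (⅑)*624 = 208/3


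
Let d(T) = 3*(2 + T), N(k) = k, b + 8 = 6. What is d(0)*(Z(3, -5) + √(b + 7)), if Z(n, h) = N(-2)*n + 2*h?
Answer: -96 + 6*√5 ≈ -82.584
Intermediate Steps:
b = -2 (b = -8 + 6 = -2)
d(T) = 6 + 3*T
Z(n, h) = -2*n + 2*h
d(0)*(Z(3, -5) + √(b + 7)) = (6 + 3*0)*((-2*3 + 2*(-5)) + √(-2 + 7)) = (6 + 0)*((-6 - 10) + √5) = 6*(-16 + √5) = -96 + 6*√5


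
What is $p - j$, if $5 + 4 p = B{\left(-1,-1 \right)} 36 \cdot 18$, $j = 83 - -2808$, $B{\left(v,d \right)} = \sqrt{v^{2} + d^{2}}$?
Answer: $- \frac{11569}{4} + 162 \sqrt{2} \approx -2663.1$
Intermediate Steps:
$B{\left(v,d \right)} = \sqrt{d^{2} + v^{2}}$
$j = 2891$ ($j = 83 + 2808 = 2891$)
$p = - \frac{5}{4} + 162 \sqrt{2}$ ($p = - \frac{5}{4} + \frac{\sqrt{\left(-1\right)^{2} + \left(-1\right)^{2}} \cdot 36 \cdot 18}{4} = - \frac{5}{4} + \frac{\sqrt{1 + 1} \cdot 36 \cdot 18}{4} = - \frac{5}{4} + \frac{\sqrt{2} \cdot 36 \cdot 18}{4} = - \frac{5}{4} + \frac{36 \sqrt{2} \cdot 18}{4} = - \frac{5}{4} + \frac{648 \sqrt{2}}{4} = - \frac{5}{4} + 162 \sqrt{2} \approx 227.85$)
$p - j = \left(- \frac{5}{4} + 162 \sqrt{2}\right) - 2891 = - \frac{11569}{4} + 162 \sqrt{2}$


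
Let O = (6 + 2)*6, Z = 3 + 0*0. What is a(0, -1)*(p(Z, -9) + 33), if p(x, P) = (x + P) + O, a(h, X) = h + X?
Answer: -75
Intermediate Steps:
Z = 3 (Z = 3 + 0 = 3)
a(h, X) = X + h
O = 48 (O = 8*6 = 48)
p(x, P) = 48 + P + x (p(x, P) = (x + P) + 48 = (P + x) + 48 = 48 + P + x)
a(0, -1)*(p(Z, -9) + 33) = (-1 + 0)*((48 - 9 + 3) + 33) = -(42 + 33) = -1*75 = -75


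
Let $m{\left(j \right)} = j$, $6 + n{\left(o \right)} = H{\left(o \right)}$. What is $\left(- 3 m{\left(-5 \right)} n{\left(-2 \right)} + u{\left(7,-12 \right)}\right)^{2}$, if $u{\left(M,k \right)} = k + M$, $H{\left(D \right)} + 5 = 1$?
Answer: $24025$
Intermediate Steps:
$H{\left(D \right)} = -4$ ($H{\left(D \right)} = -5 + 1 = -4$)
$n{\left(o \right)} = -10$ ($n{\left(o \right)} = -6 - 4 = -10$)
$u{\left(M,k \right)} = M + k$
$\left(- 3 m{\left(-5 \right)} n{\left(-2 \right)} + u{\left(7,-12 \right)}\right)^{2} = \left(\left(-3\right) \left(-5\right) \left(-10\right) + \left(7 - 12\right)\right)^{2} = \left(15 \left(-10\right) - 5\right)^{2} = \left(-150 - 5\right)^{2} = \left(-155\right)^{2} = 24025$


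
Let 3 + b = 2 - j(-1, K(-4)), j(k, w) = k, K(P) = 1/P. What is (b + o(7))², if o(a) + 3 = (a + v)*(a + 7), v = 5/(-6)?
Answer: 62500/9 ≈ 6944.4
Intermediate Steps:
v = -⅚ (v = 5*(-⅙) = -⅚ ≈ -0.83333)
K(P) = 1/P
o(a) = -3 + (7 + a)*(-⅚ + a) (o(a) = -3 + (a - ⅚)*(a + 7) = -3 + (-⅚ + a)*(7 + a) = -3 + (7 + a)*(-⅚ + a))
b = 0 (b = -3 + (2 - 1*(-1)) = -3 + (2 + 1) = -3 + 3 = 0)
(b + o(7))² = (0 + (-53/6 + 7² + (37/6)*7))² = (0 + (-53/6 + 49 + 259/6))² = (0 + 250/3)² = (250/3)² = 62500/9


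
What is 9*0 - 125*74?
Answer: -9250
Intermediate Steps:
9*0 - 125*74 = 0 - 9250 = -9250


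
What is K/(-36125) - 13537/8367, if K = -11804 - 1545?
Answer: -377333042/302257875 ≈ -1.2484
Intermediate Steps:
K = -13349
K/(-36125) - 13537/8367 = -13349/(-36125) - 13537/8367 = -13349*(-1/36125) - 13537*1/8367 = 13349/36125 - 13537/8367 = -377333042/302257875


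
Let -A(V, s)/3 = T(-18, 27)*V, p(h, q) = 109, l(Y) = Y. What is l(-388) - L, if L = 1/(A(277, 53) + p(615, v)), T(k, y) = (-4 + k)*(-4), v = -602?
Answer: -28331371/73019 ≈ -388.00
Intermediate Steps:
T(k, y) = 16 - 4*k
A(V, s) = -264*V (A(V, s) = -3*(16 - 4*(-18))*V = -3*(16 + 72)*V = -264*V)
L = -1/73019 (L = 1/(-264*277 + 109) = 1/(-73128 + 109) = 1/(-73019) = -1/73019 ≈ -1.3695e-5)
l(-388) - L = -388 - 1*(-1/73019) = -388 + 1/73019 = -28331371/73019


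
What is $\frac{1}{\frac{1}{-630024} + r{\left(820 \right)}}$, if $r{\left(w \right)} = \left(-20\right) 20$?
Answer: $- \frac{630024}{252009601} \approx -0.0025$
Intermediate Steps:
$r{\left(w \right)} = -400$
$\frac{1}{\frac{1}{-630024} + r{\left(820 \right)}} = \frac{1}{\frac{1}{-630024} - 400} = \frac{1}{- \frac{1}{630024} - 400} = \frac{1}{- \frac{252009601}{630024}} = - \frac{630024}{252009601}$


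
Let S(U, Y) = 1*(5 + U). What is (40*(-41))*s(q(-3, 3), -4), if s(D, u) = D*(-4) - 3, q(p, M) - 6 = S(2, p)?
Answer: 90200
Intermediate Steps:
S(U, Y) = 5 + U
q(p, M) = 13 (q(p, M) = 6 + (5 + 2) = 6 + 7 = 13)
s(D, u) = -3 - 4*D (s(D, u) = -4*D - 3 = -3 - 4*D)
(40*(-41))*s(q(-3, 3), -4) = (40*(-41))*(-3 - 4*13) = -1640*(-3 - 52) = -1640*(-55) = 90200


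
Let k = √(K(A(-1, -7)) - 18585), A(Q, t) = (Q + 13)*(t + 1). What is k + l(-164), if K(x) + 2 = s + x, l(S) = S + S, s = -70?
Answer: -328 + 3*I*√2081 ≈ -328.0 + 136.85*I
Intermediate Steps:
l(S) = 2*S
A(Q, t) = (1 + t)*(13 + Q) (A(Q, t) = (13 + Q)*(1 + t) = (1 + t)*(13 + Q))
K(x) = -72 + x (K(x) = -2 + (-70 + x) = -72 + x)
k = 3*I*√2081 (k = √((-72 + (13 - 1 + 13*(-7) - 1*(-7))) - 18585) = √((-72 + (13 - 1 - 91 + 7)) - 18585) = √((-72 - 72) - 18585) = √(-144 - 18585) = √(-18729) = 3*I*√2081 ≈ 136.85*I)
k + l(-164) = 3*I*√2081 + 2*(-164) = 3*I*√2081 - 328 = -328 + 3*I*√2081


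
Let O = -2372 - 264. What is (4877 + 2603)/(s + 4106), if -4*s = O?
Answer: 1496/953 ≈ 1.5698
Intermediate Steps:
O = -2636
s = 659 (s = -¼*(-2636) = 659)
(4877 + 2603)/(s + 4106) = (4877 + 2603)/(659 + 4106) = 7480/4765 = 7480*(1/4765) = 1496/953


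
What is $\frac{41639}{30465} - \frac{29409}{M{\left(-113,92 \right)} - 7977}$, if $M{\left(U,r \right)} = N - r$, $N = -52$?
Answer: $\frac{411365168}{82468755} \approx 4.9881$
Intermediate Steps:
$M{\left(U,r \right)} = -52 - r$
$\frac{41639}{30465} - \frac{29409}{M{\left(-113,92 \right)} - 7977} = \frac{41639}{30465} - \frac{29409}{\left(-52 - 92\right) - 7977} = 41639 \cdot \frac{1}{30465} - \frac{29409}{\left(-52 - 92\right) - 7977} = \frac{41639}{30465} - \frac{29409}{-144 - 7977} = \frac{41639}{30465} - \frac{29409}{-8121} = \frac{41639}{30465} - - \frac{9803}{2707} = \frac{41639}{30465} + \frac{9803}{2707} = \frac{411365168}{82468755}$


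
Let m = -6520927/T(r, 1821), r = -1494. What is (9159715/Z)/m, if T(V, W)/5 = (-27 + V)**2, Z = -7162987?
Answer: 8150177011275/3593024256073 ≈ 2.2683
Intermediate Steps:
T(V, W) = 5*(-27 + V)**2
m = -6520927/11567205 (m = -6520927*1/(5*(-27 - 1494)**2) = -6520927/(5*(-1521)**2) = -6520927/(5*2313441) = -6520927/11567205 ≈ -0.56374)
(9159715/Z)/m = (9159715/(-7162987))/(-6520927/11567205) = (9159715*(-1/7162987))*(-11567205/6520927) = -9159715/7162987*(-11567205/6520927) = 8150177011275/3593024256073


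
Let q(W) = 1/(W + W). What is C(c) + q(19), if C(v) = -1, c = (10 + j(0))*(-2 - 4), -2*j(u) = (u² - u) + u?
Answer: -37/38 ≈ -0.97368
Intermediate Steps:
j(u) = -u²/2 (j(u) = -((u² - u) + u)/2 = -u²/2)
q(W) = 1/(2*W)
c = -60 (c = (10 - ½*0²)*(-2 - 4) = (10 - ½*0)*(-6) = (10 + 0)*(-6) = 10*(-6) = -60)
C(c) + q(19) = -1 + (½)/19 = -1 + (½)*(1/19) = -1 + 1/38 = -37/38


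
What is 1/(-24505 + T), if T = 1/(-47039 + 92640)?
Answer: -45601/1117452504 ≈ -4.0808e-5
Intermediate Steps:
T = 1/45601 ≈ 2.1929e-5
1/(-24505 + T) = 1/(-24505 + 1/45601) = 1/(-1117452504/45601) = -45601/1117452504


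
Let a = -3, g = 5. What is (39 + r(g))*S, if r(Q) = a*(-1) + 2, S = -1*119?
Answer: -5236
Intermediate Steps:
S = -119
r(Q) = 5 (r(Q) = -3*(-1) + 2 = 3 + 2 = 5)
(39 + r(g))*S = (39 + 5)*(-119) = 44*(-119) = -5236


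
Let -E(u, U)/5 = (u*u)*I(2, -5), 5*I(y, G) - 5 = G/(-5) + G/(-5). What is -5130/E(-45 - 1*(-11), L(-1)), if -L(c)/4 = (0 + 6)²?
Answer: 2565/4046 ≈ 0.63396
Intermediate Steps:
I(y, G) = 1 - 2*G/25 (I(y, G) = 1 + (G/(-5) + G/(-5))/5 = 1 + (G*(-⅕) + G*(-⅕))/5 = 1 + (-G/5 - G/5)/5 = 1 + (-2*G/5)/5 = 1 - 2*G/25)
L(c) = -144 (L(c) = -4*(0 + 6)² = -4*6² = -4*36 = -144)
E(u, U) = -7*u² (E(u, U) = -5*u*u*(1 - 2/25*(-5)) = -5*u²*(1 + ⅖) = -5*u²*7/5 = -7*u²)
-5130/E(-45 - 1*(-11), L(-1)) = -5130*(-1/(7*(-45 - 1*(-11))²)) = -5130*(-1/(7*(-45 + 11)²)) = -5130/((-7*(-34)²)) = -5130/((-7*1156)) = -5130/(-8092) = -5130*(-1/8092) = 2565/4046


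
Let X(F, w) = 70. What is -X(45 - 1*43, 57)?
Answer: -70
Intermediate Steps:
-X(45 - 1*43, 57) = -1*70 = -70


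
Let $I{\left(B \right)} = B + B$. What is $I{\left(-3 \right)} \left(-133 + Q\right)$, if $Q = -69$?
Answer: $1212$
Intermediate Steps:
$I{\left(B \right)} = 2 B$
$I{\left(-3 \right)} \left(-133 + Q\right) = 2 \left(-3\right) \left(-133 - 69\right) = \left(-6\right) \left(-202\right) = 1212$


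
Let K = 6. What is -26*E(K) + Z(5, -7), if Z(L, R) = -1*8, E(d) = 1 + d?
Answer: -190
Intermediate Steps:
Z(L, R) = -8
-26*E(K) + Z(5, -7) = -26*(1 + 6) - 8 = -26*7 - 8 = -182 - 8 = -190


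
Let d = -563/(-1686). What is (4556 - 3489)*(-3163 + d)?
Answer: -5689516085/1686 ≈ -3.3746e+6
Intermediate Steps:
d = 563/1686 (d = -563*(-1/1686) = 563/1686 ≈ 0.33393)
(4556 - 3489)*(-3163 + d) = (4556 - 3489)*(-3163 + 563/1686) = 1067*(-5332255/1686) = -5689516085/1686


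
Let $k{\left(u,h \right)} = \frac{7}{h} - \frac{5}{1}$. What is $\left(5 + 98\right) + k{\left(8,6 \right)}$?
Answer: $\frac{595}{6} \approx 99.167$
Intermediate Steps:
$k{\left(u,h \right)} = -5 + \frac{7}{h}$ ($k{\left(u,h \right)} = \frac{7}{h} - 5 = -5 + \frac{7}{h}$)
$\left(5 + 98\right) + k{\left(8,6 \right)} = \left(5 + 98\right) - \left(5 - \frac{7}{6}\right) = 103 + \left(-5 + 7 \cdot \frac{1}{6}\right) = 103 + \left(-5 + \frac{7}{6}\right) = 103 - \frac{23}{6} = \frac{595}{6}$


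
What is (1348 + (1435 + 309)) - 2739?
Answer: 353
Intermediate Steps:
(1348 + (1435 + 309)) - 2739 = (1348 + 1744) - 2739 = 3092 - 2739 = 353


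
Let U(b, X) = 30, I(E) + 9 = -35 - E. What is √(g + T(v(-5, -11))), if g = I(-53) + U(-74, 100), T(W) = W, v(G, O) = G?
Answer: √34 ≈ 5.8309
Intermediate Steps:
I(E) = -44 - E (I(E) = -9 + (-35 - E) = -44 - E)
g = 39 (g = (-44 - 1*(-53)) + 30 = (-44 + 53) + 30 = 9 + 30 = 39)
√(g + T(v(-5, -11))) = √(39 - 5) = √34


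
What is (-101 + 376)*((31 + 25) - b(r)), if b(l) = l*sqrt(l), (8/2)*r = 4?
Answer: 15125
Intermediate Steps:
r = 1 (r = (1/4)*4 = 1)
b(l) = l**(3/2)
(-101 + 376)*((31 + 25) - b(r)) = (-101 + 376)*((31 + 25) - 1**(3/2)) = 275*(56 - 1*1) = 275*(56 - 1) = 275*55 = 15125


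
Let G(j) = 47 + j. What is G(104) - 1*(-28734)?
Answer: 28885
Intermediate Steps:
G(104) - 1*(-28734) = (47 + 104) - 1*(-28734) = 151 + 28734 = 28885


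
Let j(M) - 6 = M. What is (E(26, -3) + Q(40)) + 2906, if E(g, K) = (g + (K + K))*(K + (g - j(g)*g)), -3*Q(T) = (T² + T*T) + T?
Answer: -14354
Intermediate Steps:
j(M) = 6 + M
Q(T) = -2*T²/3 - T/3 (Q(T) = -((T² + T*T) + T)/3 = -((T² + T²) + T)/3 = -(2*T² + T)/3 = -(T + 2*T²)/3 = -2*T²/3 - T/3)
E(g, K) = (g + 2*K)*(K + g - g*(6 + g)) (E(g, K) = (g + (K + K))*(K + (g - (6 + g)*g)) = (g + 2*K)*(K + (g - g*(6 + g))) = (g + 2*K)*(K + g - g*(6 + g)))
(E(26, -3) + Q(40)) + 2906 = ((-1*26³ - 5*26² + 2*(-3)² - 9*(-3)*26 - 2*(-3)*26²) - ⅓*40*(1 + 2*40)) + 2906 = ((-1*17576 - 5*676 + 2*9 + 702 - 2*(-3)*676) - ⅓*40*(1 + 80)) + 2906 = ((-17576 - 3380 + 18 + 702 + 4056) - ⅓*40*81) + 2906 = (-16180 - 1080) + 2906 = -17260 + 2906 = -14354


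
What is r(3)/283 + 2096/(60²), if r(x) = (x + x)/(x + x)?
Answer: 37298/63675 ≈ 0.58576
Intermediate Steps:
r(x) = 1 (r(x) = (2*x)/((2*x)) = (2*x)*(1/(2*x)) = 1)
r(3)/283 + 2096/(60²) = 1/283 + 2096/(60²) = 1*(1/283) + 2096/3600 = 1/283 + 2096*(1/3600) = 1/283 + 131/225 = 37298/63675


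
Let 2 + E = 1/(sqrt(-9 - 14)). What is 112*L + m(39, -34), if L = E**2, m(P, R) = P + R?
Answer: 10307/23 + 448*I*sqrt(23)/23 ≈ 448.13 + 93.414*I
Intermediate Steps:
E = -2 - I*sqrt(23)/23 (E = -2 + 1/(sqrt(-9 - 14)) = -2 + 1/(sqrt(-23)) = -2 + 1/(I*sqrt(23)) = -2 - I*sqrt(23)/23 ≈ -2.0 - 0.20851*I)
L = (-2 - I*sqrt(23)/23)**2 ≈ 3.9565 + 0.83406*I
112*L + m(39, -34) = 112*((46 + I*sqrt(23))**2/529) + (39 - 34) = 112*(46 + I*sqrt(23))**2/529 + 5 = 5 + 112*(46 + I*sqrt(23))**2/529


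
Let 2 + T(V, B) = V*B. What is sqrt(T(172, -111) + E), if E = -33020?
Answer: I*sqrt(52114) ≈ 228.28*I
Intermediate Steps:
T(V, B) = -2 + B*V (T(V, B) = -2 + V*B = -2 + B*V)
sqrt(T(172, -111) + E) = sqrt((-2 - 111*172) - 33020) = sqrt((-2 - 19092) - 33020) = sqrt(-19094 - 33020) = sqrt(-52114) = I*sqrt(52114)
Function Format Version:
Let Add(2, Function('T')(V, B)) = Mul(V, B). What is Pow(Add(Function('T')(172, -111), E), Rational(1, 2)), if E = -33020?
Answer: Mul(I, Pow(52114, Rational(1, 2))) ≈ Mul(228.28, I)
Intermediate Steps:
Function('T')(V, B) = Add(-2, Mul(B, V)) (Function('T')(V, B) = Add(-2, Mul(V, B)) = Add(-2, Mul(B, V)))
Pow(Add(Function('T')(172, -111), E), Rational(1, 2)) = Pow(Add(Add(-2, Mul(-111, 172)), -33020), Rational(1, 2)) = Pow(Add(Add(-2, -19092), -33020), Rational(1, 2)) = Pow(Add(-19094, -33020), Rational(1, 2)) = Pow(-52114, Rational(1, 2)) = Mul(I, Pow(52114, Rational(1, 2)))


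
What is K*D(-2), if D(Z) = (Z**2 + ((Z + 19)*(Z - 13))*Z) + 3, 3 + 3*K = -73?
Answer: -39292/3 ≈ -13097.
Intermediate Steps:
K = -76/3 (K = -1 + (1/3)*(-73) = -1 - 73/3 = -76/3 ≈ -25.333)
D(Z) = 3 + Z**2 + Z*(-13 + Z)*(19 + Z) (D(Z) = (Z**2 + ((19 + Z)*(-13 + Z))*Z) + 3 = (Z**2 + ((-13 + Z)*(19 + Z))*Z) + 3 = (Z**2 + Z*(-13 + Z)*(19 + Z)) + 3 = 3 + Z**2 + Z*(-13 + Z)*(19 + Z))
K*D(-2) = -76*(3 + (-2)**3 - 247*(-2) + 7*(-2)**2)/3 = -76*(3 - 8 + 494 + 7*4)/3 = -76*(3 - 8 + 494 + 28)/3 = -76/3*517 = -39292/3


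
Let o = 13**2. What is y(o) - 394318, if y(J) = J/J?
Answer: -394317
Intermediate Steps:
o = 169
y(J) = 1
y(o) - 394318 = 1 - 394318 = -394317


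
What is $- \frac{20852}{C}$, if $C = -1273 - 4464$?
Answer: $\frac{20852}{5737} \approx 3.6347$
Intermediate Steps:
$C = -5737$ ($C = -1273 - 4464 = -5737$)
$- \frac{20852}{C} = - \frac{20852}{-5737} = \left(-20852\right) \left(- \frac{1}{5737}\right) = \frac{20852}{5737}$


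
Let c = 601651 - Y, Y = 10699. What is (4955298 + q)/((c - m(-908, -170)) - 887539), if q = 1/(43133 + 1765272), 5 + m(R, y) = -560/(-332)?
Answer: -743778411414353/44516504028630 ≈ -16.708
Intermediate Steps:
m(R, y) = -275/83 (m(R, y) = -5 - 560/(-332) = -5 - 560*(-1/332) = -5 + 140/83 = -275/83)
q = 1/1808405 ≈ 5.5297e-7
c = 590952 (c = 601651 - 1*10699 = 601651 - 10699 = 590952)
(4955298 + q)/((c - m(-908, -170)) - 887539) = (4955298 + 1/1808405)/((590952 - 1*(-275/83)) - 887539) = 8961185679691/(1808405*((590952 + 275/83) - 887539)) = 8961185679691/(1808405*(49049291/83 - 887539)) = 8961185679691/(1808405*(-24616446/83)) = (8961185679691/1808405)*(-83/24616446) = -743778411414353/44516504028630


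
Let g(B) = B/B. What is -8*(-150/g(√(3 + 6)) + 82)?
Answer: 544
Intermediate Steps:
g(B) = 1
-8*(-150/g(√(3 + 6)) + 82) = -8*(-150/1 + 82) = -8*(-150*1 + 82) = -8*(-150 + 82) = -8*(-68) = 544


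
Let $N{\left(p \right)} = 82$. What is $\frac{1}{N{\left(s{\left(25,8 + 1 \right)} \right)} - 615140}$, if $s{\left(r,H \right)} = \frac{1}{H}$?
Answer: $- \frac{1}{615058} \approx -1.6259 \cdot 10^{-6}$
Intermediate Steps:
$\frac{1}{N{\left(s{\left(25,8 + 1 \right)} \right)} - 615140} = \frac{1}{82 - 615140} = \frac{1}{-615058} = - \frac{1}{615058}$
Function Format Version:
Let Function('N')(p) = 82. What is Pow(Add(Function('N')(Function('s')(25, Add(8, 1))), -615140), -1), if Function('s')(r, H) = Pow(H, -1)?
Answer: Rational(-1, 615058) ≈ -1.6259e-6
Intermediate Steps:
Pow(Add(Function('N')(Function('s')(25, Add(8, 1))), -615140), -1) = Pow(Add(82, -615140), -1) = Pow(-615058, -1) = Rational(-1, 615058)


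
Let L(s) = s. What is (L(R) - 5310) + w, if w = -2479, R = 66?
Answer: -7723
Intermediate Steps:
(L(R) - 5310) + w = (66 - 5310) - 2479 = -5244 - 2479 = -7723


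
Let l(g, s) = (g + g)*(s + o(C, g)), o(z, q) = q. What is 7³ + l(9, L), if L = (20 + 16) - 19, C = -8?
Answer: 811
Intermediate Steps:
L = 17 (L = 36 - 19 = 17)
l(g, s) = 2*g*(g + s) (l(g, s) = (g + g)*(s + g) = (2*g)*(g + s) = 2*g*(g + s))
7³ + l(9, L) = 7³ + 2*9*(9 + 17) = 343 + 2*9*26 = 343 + 468 = 811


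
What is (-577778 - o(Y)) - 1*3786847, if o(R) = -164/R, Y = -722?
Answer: -1575629707/361 ≈ -4.3646e+6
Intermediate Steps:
(-577778 - o(Y)) - 1*3786847 = (-577778 - (-164)/(-722)) - 1*3786847 = (-577778 - (-164)*(-1)/722) - 3786847 = (-577778 - 1*82/361) - 3786847 = (-577778 - 82/361) - 3786847 = -208577940/361 - 3786847 = -1575629707/361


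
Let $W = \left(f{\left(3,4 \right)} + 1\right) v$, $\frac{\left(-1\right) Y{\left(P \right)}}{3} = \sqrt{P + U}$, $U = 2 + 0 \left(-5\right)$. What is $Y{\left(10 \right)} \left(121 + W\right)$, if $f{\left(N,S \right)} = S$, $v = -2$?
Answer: $- 666 \sqrt{3} \approx -1153.5$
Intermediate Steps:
$U = 2$ ($U = 2 + 0 = 2$)
$Y{\left(P \right)} = - 3 \sqrt{2 + P}$ ($Y{\left(P \right)} = - 3 \sqrt{P + 2} = - 3 \sqrt{2 + P}$)
$W = -10$ ($W = \left(4 + 1\right) \left(-2\right) = 5 \left(-2\right) = -10$)
$Y{\left(10 \right)} \left(121 + W\right) = - 3 \sqrt{2 + 10} \left(121 - 10\right) = - 3 \sqrt{12} \cdot 111 = - 3 \cdot 2 \sqrt{3} \cdot 111 = - 6 \sqrt{3} \cdot 111 = - 666 \sqrt{3}$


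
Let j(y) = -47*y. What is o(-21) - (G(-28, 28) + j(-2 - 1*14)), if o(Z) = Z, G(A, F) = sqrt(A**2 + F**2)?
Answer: -773 - 28*sqrt(2) ≈ -812.60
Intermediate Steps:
o(-21) - (G(-28, 28) + j(-2 - 1*14)) = -21 - (sqrt((-28)**2 + 28**2) - 47*(-2 - 1*14)) = -21 - (sqrt(784 + 784) - 47*(-2 - 14)) = -21 - (sqrt(1568) - 47*(-16)) = -21 - (28*sqrt(2) + 752) = -21 - (752 + 28*sqrt(2)) = -21 + (-752 - 28*sqrt(2)) = -773 - 28*sqrt(2)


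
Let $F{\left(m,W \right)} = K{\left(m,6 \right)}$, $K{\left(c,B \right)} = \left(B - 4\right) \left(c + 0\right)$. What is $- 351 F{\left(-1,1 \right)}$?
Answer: $702$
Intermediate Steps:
$K{\left(c,B \right)} = c \left(-4 + B\right)$ ($K{\left(c,B \right)} = \left(-4 + B\right) c = c \left(-4 + B\right)$)
$F{\left(m,W \right)} = 2 m$ ($F{\left(m,W \right)} = m \left(-4 + 6\right) = m 2 = 2 m$)
$- 351 F{\left(-1,1 \right)} = - 351 \cdot 2 \left(-1\right) = \left(-351\right) \left(-2\right) = 702$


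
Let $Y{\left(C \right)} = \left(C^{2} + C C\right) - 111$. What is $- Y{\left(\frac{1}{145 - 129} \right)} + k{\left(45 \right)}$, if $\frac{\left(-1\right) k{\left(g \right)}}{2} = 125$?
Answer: $- \frac{17793}{128} \approx -139.01$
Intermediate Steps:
$k{\left(g \right)} = -250$ ($k{\left(g \right)} = \left(-2\right) 125 = -250$)
$Y{\left(C \right)} = -111 + 2 C^{2}$ ($Y{\left(C \right)} = \left(C^{2} + C^{2}\right) - 111 = 2 C^{2} - 111 = -111 + 2 C^{2}$)
$- Y{\left(\frac{1}{145 - 129} \right)} + k{\left(45 \right)} = - (-111 + 2 \left(\frac{1}{145 - 129}\right)^{2}) - 250 = - (-111 + 2 \left(\frac{1}{16}\right)^{2}) - 250 = - (-111 + \frac{2}{256}) - 250 = - (-111 + 2 \cdot \frac{1}{256}) - 250 = - (-111 + \frac{1}{128}) - 250 = \left(-1\right) \left(- \frac{14207}{128}\right) - 250 = \frac{14207}{128} - 250 = - \frac{17793}{128}$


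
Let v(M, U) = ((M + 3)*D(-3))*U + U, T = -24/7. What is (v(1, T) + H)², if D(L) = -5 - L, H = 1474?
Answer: 2244004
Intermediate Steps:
T = -24/7 (T = -24*⅐ = -24/7 ≈ -3.4286)
v(M, U) = U + U*(-6 - 2*M) (v(M, U) = ((M + 3)*(-5 - 1*(-3)))*U + U = ((3 + M)*(-5 + 3))*U + U = ((3 + M)*(-2))*U + U = (-6 - 2*M)*U + U = U*(-6 - 2*M) + U = U + U*(-6 - 2*M))
(v(1, T) + H)² = (-1*(-24/7)*(5 + 2*1) + 1474)² = (-1*(-24/7)*(5 + 2) + 1474)² = (-1*(-24/7)*7 + 1474)² = (24 + 1474)² = 1498² = 2244004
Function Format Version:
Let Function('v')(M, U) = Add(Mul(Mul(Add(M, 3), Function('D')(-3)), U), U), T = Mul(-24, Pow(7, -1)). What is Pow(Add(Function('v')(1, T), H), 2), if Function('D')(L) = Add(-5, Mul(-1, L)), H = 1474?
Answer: 2244004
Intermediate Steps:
T = Rational(-24, 7) (T = Mul(-24, Rational(1, 7)) = Rational(-24, 7) ≈ -3.4286)
Function('v')(M, U) = Add(U, Mul(U, Add(-6, Mul(-2, M)))) (Function('v')(M, U) = Add(Mul(Mul(Add(M, 3), Add(-5, Mul(-1, -3))), U), U) = Add(Mul(Mul(Add(3, M), Add(-5, 3)), U), U) = Add(Mul(Mul(Add(3, M), -2), U), U) = Add(Mul(Add(-6, Mul(-2, M)), U), U) = Add(Mul(U, Add(-6, Mul(-2, M))), U) = Add(U, Mul(U, Add(-6, Mul(-2, M)))))
Pow(Add(Function('v')(1, T), H), 2) = Pow(Add(Mul(-1, Rational(-24, 7), Add(5, Mul(2, 1))), 1474), 2) = Pow(Add(Mul(-1, Rational(-24, 7), Add(5, 2)), 1474), 2) = Pow(Add(Mul(-1, Rational(-24, 7), 7), 1474), 2) = Pow(Add(24, 1474), 2) = Pow(1498, 2) = 2244004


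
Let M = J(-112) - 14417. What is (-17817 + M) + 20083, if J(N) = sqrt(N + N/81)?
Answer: -12151 + 4*I*sqrt(574)/9 ≈ -12151.0 + 10.648*I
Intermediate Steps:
J(N) = sqrt(82)*sqrt(N)/9 (J(N) = sqrt(N + N*(1/81)) = sqrt(N + N/81) = sqrt(82*N/81) = sqrt(82)*sqrt(N)/9)
M = -14417 + 4*I*sqrt(574)/9 (M = sqrt(82)*sqrt(-112)/9 - 14417 = sqrt(82)*(4*I*sqrt(7))/9 - 14417 = 4*I*sqrt(574)/9 - 14417 = -14417 + 4*I*sqrt(574)/9 ≈ -14417.0 + 10.648*I)
(-17817 + M) + 20083 = (-17817 + (-14417 + 4*I*sqrt(574)/9)) + 20083 = (-32234 + 4*I*sqrt(574)/9) + 20083 = -12151 + 4*I*sqrt(574)/9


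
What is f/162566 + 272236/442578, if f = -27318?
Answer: 8041492943/17987033787 ≈ 0.44707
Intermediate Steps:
f/162566 + 272236/442578 = -27318/162566 + 272236/442578 = -27318*1/162566 + 272236*(1/442578) = -13659/81283 + 136118/221289 = 8041492943/17987033787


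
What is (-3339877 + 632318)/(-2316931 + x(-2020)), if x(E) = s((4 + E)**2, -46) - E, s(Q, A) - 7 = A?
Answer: 2707559/2314950 ≈ 1.1696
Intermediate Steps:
s(Q, A) = 7 + A
x(E) = -39 - E (x(E) = (7 - 46) - E = -39 - E)
(-3339877 + 632318)/(-2316931 + x(-2020)) = (-3339877 + 632318)/(-2316931 + (-39 - 1*(-2020))) = -2707559/(-2316931 + (-39 + 2020)) = -2707559/(-2316931 + 1981) = -2707559/(-2314950) = -2707559*(-1/2314950) = 2707559/2314950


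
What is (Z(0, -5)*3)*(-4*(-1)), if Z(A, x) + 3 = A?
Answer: -36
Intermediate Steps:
Z(A, x) = -3 + A
(Z(0, -5)*3)*(-4*(-1)) = ((-3 + 0)*3)*(-4*(-1)) = -3*3*4 = -9*4 = -36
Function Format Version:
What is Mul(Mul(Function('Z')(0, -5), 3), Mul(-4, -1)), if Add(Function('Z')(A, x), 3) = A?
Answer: -36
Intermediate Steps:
Function('Z')(A, x) = Add(-3, A)
Mul(Mul(Function('Z')(0, -5), 3), Mul(-4, -1)) = Mul(Mul(Add(-3, 0), 3), Mul(-4, -1)) = Mul(Mul(-3, 3), 4) = Mul(-9, 4) = -36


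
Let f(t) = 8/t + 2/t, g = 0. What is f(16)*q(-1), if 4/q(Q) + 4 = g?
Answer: -5/8 ≈ -0.62500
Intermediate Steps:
f(t) = 10/t
q(Q) = -1 (q(Q) = 4/(-4 + 0) = 4/(-4) = 4*(-1/4) = -1)
f(16)*q(-1) = (10/16)*(-1) = (10*(1/16))*(-1) = (5/8)*(-1) = -5/8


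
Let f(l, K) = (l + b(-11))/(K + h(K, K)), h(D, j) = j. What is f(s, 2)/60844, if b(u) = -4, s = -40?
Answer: -11/60844 ≈ -0.00018079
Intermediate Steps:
f(l, K) = (-4 + l)/(2*K) (f(l, K) = (l - 4)/(K + K) = (-4 + l)/((2*K)) = (-4 + l)*(1/(2*K)) = (-4 + l)/(2*K))
f(s, 2)/60844 = ((½)*(-4 - 40)/2)/60844 = ((½)*(½)*(-44))*(1/60844) = -11*1/60844 = -11/60844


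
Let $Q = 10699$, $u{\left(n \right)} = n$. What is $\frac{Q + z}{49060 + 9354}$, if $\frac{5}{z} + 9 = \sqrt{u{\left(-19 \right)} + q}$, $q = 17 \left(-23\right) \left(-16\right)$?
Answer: $\frac{7318121}{39955176} + \frac{5 \sqrt{77}}{39955176} \approx 0.18316$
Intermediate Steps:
$q = 6256$ ($q = \left(-391\right) \left(-16\right) = 6256$)
$z = \frac{5}{-9 + 9 \sqrt{77}}$ ($z = \frac{5}{-9 + \sqrt{-19 + 6256}} = \frac{5}{-9 + \sqrt{6237}} = \frac{5}{-9 + 9 \sqrt{77}} \approx 0.071454$)
$\frac{Q + z}{49060 + 9354} = \frac{10699 + \left(\frac{5}{684} + \frac{5 \sqrt{77}}{684}\right)}{49060 + 9354} = \frac{\frac{7318121}{684} + \frac{5 \sqrt{77}}{684}}{58414} = \left(\frac{7318121}{684} + \frac{5 \sqrt{77}}{684}\right) \frac{1}{58414} = \frac{7318121}{39955176} + \frac{5 \sqrt{77}}{39955176}$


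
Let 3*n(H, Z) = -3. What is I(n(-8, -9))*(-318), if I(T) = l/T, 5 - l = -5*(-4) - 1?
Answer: -4452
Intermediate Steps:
n(H, Z) = -1 (n(H, Z) = (1/3)*(-3) = -1)
l = -14 (l = 5 - (-5*(-4) - 1) = 5 - (20 - 1) = 5 - 1*19 = 5 - 19 = -14)
I(T) = -14/T
I(n(-8, -9))*(-318) = -14/(-1)*(-318) = -14*(-1)*(-318) = 14*(-318) = -4452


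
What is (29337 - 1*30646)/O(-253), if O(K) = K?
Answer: 119/23 ≈ 5.1739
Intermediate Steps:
(29337 - 1*30646)/O(-253) = (29337 - 1*30646)/(-253) = (29337 - 30646)*(-1/253) = -1309*(-1/253) = 119/23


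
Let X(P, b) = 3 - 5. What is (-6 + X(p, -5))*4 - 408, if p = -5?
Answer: -440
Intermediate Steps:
X(P, b) = -2
(-6 + X(p, -5))*4 - 408 = (-6 - 2)*4 - 408 = -8*4 - 408 = -32 - 408 = -440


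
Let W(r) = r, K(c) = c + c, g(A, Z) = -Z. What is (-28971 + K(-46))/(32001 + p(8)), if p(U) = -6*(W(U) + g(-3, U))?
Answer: -29063/32001 ≈ -0.90819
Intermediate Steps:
K(c) = 2*c
p(U) = 0 (p(U) = -6*(U - U) = -6*0 = 0)
(-28971 + K(-46))/(32001 + p(8)) = (-28971 + 2*(-46))/(32001 + 0) = (-28971 - 92)/32001 = -29063*1/32001 = -29063/32001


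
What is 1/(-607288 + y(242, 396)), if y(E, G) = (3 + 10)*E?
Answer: -1/604142 ≈ -1.6552e-6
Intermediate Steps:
y(E, G) = 13*E
1/(-607288 + y(242, 396)) = 1/(-607288 + 13*242) = 1/(-607288 + 3146) = 1/(-604142) = -1/604142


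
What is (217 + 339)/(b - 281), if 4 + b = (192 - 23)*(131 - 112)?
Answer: 278/1463 ≈ 0.19002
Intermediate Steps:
b = 3207 (b = -4 + (192 - 23)*(131 - 112) = -4 + 169*19 = -4 + 3211 = 3207)
(217 + 339)/(b - 281) = (217 + 339)/(3207 - 281) = 556/2926 = 556*(1/2926) = 278/1463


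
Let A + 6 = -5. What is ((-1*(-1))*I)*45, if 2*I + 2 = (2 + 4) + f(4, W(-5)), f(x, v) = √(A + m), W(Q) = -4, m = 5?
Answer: 90 + 45*I*√6/2 ≈ 90.0 + 55.114*I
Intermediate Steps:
A = -11 (A = -6 - 5 = -11)
f(x, v) = I*√6 (f(x, v) = √(-11 + 5) = √(-6) = I*√6)
I = 2 + I*√6/2 (I = -1 + ((2 + 4) + I*√6)/2 = -1 + (6 + I*√6)/2 = -1 + (3 + I*√6/2) = 2 + I*√6/2 ≈ 2.0 + 1.2247*I)
((-1*(-1))*I)*45 = ((-1*(-1))*(2 + I*√6/2))*45 = (1*(2 + I*√6/2))*45 = (2 + I*√6/2)*45 = 90 + 45*I*√6/2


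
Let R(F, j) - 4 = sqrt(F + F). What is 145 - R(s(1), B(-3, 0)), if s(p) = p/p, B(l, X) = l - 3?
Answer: 141 - sqrt(2) ≈ 139.59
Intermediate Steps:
B(l, X) = -3 + l
s(p) = 1
R(F, j) = 4 + sqrt(2)*sqrt(F) (R(F, j) = 4 + sqrt(F + F) = 4 + sqrt(2*F) = 4 + sqrt(2)*sqrt(F))
145 - R(s(1), B(-3, 0)) = 145 - (4 + sqrt(2)*sqrt(1)) = 145 - (4 + sqrt(2)*1) = 145 - (4 + sqrt(2)) = 145 + (-4 - sqrt(2)) = 141 - sqrt(2)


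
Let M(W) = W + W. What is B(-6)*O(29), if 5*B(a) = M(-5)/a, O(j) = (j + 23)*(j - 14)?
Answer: 260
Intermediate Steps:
M(W) = 2*W
O(j) = (-14 + j)*(23 + j) (O(j) = (23 + j)*(-14 + j) = (-14 + j)*(23 + j))
B(a) = -2/a (B(a) = ((2*(-5))/a)/5 = (-10/a)/5 = -2/a)
B(-6)*O(29) = (-2/(-6))*(-322 + 29**2 + 9*29) = (-2*(-1/6))*(-322 + 841 + 261) = (1/3)*780 = 260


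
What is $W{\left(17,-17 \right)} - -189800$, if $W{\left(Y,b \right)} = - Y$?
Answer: $189783$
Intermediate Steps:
$W{\left(17,-17 \right)} - -189800 = \left(-1\right) 17 - -189800 = -17 + 189800 = 189783$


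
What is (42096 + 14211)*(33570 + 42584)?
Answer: 4288003278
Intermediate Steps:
(42096 + 14211)*(33570 + 42584) = 56307*76154 = 4288003278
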